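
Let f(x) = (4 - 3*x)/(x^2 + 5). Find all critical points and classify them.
f'(x) = (3*x^2 - 8*x - 15)/(x^4 + 10*x^2 + 25)

Solve f'(x) = 0:
  f'(x) = (3*x^2 - 8*x - 15)/(x^2 + 5)^2; the denominator is positive wherever f is defined, so f'(x) = 0 ⇔ 3*x^2 - 8*x - 15 = 0.
  3*x^2 - 8*x - 15 = 0 has no rational roots; quadratic formula: x = (8 ± √244)/6.
  ⇒ x = 4/3 - sqrt(61)/3 ≈ -1.2701, 4/3 + sqrt(61)/3 ≈ 3.9367

f''(x) = 2*(4*x^2*(4 - 3*x) + (9*x - 4)*(x^2 + 5))/(x^2 + 5)^3
Second-derivative test at each critical point:
  f''(-1.2701) = -0.3572 < 0 → local maximum
  f''(3.9367) = 0.0372 > 0 → local minimum

Critical points: x = 4/3 - sqrt(61)/3 ≈ -1.2701 (local maximum); x = 4/3 + sqrt(61)/3 ≈ 3.9367 (local minimum)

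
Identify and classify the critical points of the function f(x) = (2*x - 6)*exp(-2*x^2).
f'(x) = 2*(-4*x*(x - 3) + 1)*exp(-2*x^2)

Solve f'(x) = 0:
  f'(x) = (-8*x^2 + 24*x + 2)·exp(-2*x^2) and exp(-2*x^2) > 0 for every x, so f'(x) = 0 ⇔ -8*x^2 + 24*x + 2 = 0.
  Factor: -8*x^2 + 24*x + 2 = -2*(4*x^2 - 12*x - 1); 4*x^2 - 12*x - 1 = 0 has no rational roots; quadratic formula: x = (12 ± √160)/8.
  ⇒ x = 3/2 - sqrt(10)/2 ≈ -0.0811, 3/2 + sqrt(10)/2 ≈ 3.0811

f''(x) = 8*(4*x^2*(x - 3) - 3*x + 3)*exp(-2*x^2)
Second-derivative test at each critical point:
  f''(-0.0811) = 24.9673 > 0 → local minimum
  f''(3.0811) = -1.436e-07 < 0 → local maximum

Critical points: x = 3/2 - sqrt(10)/2 ≈ -0.0811 (local minimum); x = 3/2 + sqrt(10)/2 ≈ 3.0811 (local maximum)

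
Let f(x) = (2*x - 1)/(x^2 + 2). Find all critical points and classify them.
f'(x) = 2*(-x^2 + x + 2)/(x^4 + 4*x^2 + 4)

Solve f'(x) = 0:
  f'(x) = -2*(x - 2)*(x + 1)/(x^2 + 2)^2; the denominator is positive wherever f is defined, so f'(x) = 0 ⇔ -2*x^2 + 2*x + 4 = 0.
  Factor: -2*x^2 + 2*x + 4 = -2*(x - 2)*(x + 1) = 0.
  ⇒ x = -1, 2

f''(x) = 2*(4*x^2*(2*x - 1) + (1 - 6*x)*(x^2 + 2))/(x^2 + 2)^3
Second-derivative test at each critical point:
  f''(-1) = 2/3 > 0 → local minimum
  f''(2) = -1/6 < 0 → local maximum

Critical points: x = -1 (local minimum); x = 2 (local maximum)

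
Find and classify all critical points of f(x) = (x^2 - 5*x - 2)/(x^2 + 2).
f'(x) = (5*x^2 + 8*x - 10)/(x^4 + 4*x^2 + 4)

Solve f'(x) = 0:
  f'(x) = (5*x^2 + 8*x - 10)/(x^2 + 2)^2; the denominator is positive wherever f is defined, so f'(x) = 0 ⇔ 5*x^2 + 8*x - 10 = 0.
  5*x^2 + 8*x - 10 = 0 has no rational roots; quadratic formula: x = (-8 ± √264)/10.
  ⇒ x = -sqrt(66)/5 - 4/5 ≈ -2.4248, -4/5 + sqrt(66)/5 ≈ 0.8248

f''(x) = 2*(-5*x^3 - 12*x^2 + 30*x + 8)/(x^6 + 6*x^4 + 12*x^2 + 8)
Second-derivative test at each critical point:
  f''(-2.4248) = -0.2617 < 0 → local maximum
  f''(0.8248) = 2.2617 > 0 → local minimum

Critical points: x = -sqrt(66)/5 - 4/5 ≈ -2.4248 (local maximum); x = -4/5 + sqrt(66)/5 ≈ 0.8248 (local minimum)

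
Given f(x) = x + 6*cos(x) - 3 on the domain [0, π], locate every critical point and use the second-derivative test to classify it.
f'(x) = 1 - 6*sin(x)

Solve f'(x) = 0 on [0, π]:
  f'(x) = 0 ⇔ sin(x) = 1/6, i.e. x = arcsin(1/6) + 2nπ or x = π − arcsin(1/6) + 2nπ; keep the solutions lying in [0, π].
  ⇒ x = asin(1/6) ≈ 0.1674, pi - asin(1/6) ≈ 2.9741

f''(x) = -6*cos(x)
Second-derivative test at each critical point:
  f''(0.1674) = -5.9161 < 0 → local maximum
  f''(2.9741) = 5.9161 > 0 → local minimum

Critical points: x = asin(1/6) ≈ 0.1674 (local maximum); x = pi - asin(1/6) ≈ 2.9741 (local minimum)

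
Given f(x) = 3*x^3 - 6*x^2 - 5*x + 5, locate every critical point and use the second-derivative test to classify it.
f'(x) = 9*x^2 - 12*x - 5

Solve f'(x) = 0:
  Factor: 9*x^2 - 12*x - 5 = (3*x - 5)*(3*x + 1) = 0.
  ⇒ x = -1/3, 5/3

f''(x) = 18*x - 12
Second-derivative test at each critical point:
  f''(-1/3) = -18 < 0 → local maximum
  f''(5/3) = 18 > 0 → local minimum

Critical points: x = -1/3 (local maximum); x = 5/3 (local minimum)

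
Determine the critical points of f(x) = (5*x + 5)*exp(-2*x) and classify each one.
f'(x) = 5*(-2*x - 1)*exp(-2*x)

Solve f'(x) = 0:
  f'(x) = (-10*x - 5)·exp(-2*x) and exp(-2*x) > 0 for every x, so f'(x) = 0 ⇔ -10*x - 5 = 0.
  Factor: -10*x - 5 = -5*(2*x + 1) = 0.
  ⇒ x = -1/2

f''(x) = 20*x*exp(-2*x)
Second-derivative test at each critical point:
  f''(-1/2) = -27.1828 < 0 → local maximum

Critical points: x = -1/2 (local maximum)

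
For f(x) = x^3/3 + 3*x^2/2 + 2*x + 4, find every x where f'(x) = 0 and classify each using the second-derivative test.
f'(x) = x^2 + 3*x + 2

Solve f'(x) = 0:
  Factor: x^2 + 3*x + 2 = (x + 1)*(x + 2) = 0.
  ⇒ x = -2, -1

f''(x) = 2*x + 3
Second-derivative test at each critical point:
  f''(-2) = -1 < 0 → local maximum
  f''(-1) = 1 > 0 → local minimum

Critical points: x = -2 (local maximum); x = -1 (local minimum)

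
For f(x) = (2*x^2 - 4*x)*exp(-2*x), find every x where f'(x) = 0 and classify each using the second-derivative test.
f'(x) = 4*(-x^2 + 3*x - 1)*exp(-2*x)

Solve f'(x) = 0:
  f'(x) = (-4*x^2 + 12*x - 4)·exp(-2*x) and exp(-2*x) > 0 for every x, so f'(x) = 0 ⇔ -4*x^2 + 12*x - 4 = 0.
  Factor: -4*x^2 + 12*x - 4 = -4*(x^2 - 3*x + 1); x^2 - 3*x + 1 = 0 has no rational roots; quadratic formula: x = (3 ± √5)/2.
  ⇒ x = 3/2 - sqrt(5)/2 ≈ 0.3820, sqrt(5)/2 + 3/2 ≈ 2.6180

f''(x) = 4*(2*x^2 - 8*x + 5)*exp(-2*x)
Second-derivative test at each critical point:
  f''(0.3820) = 4.1665 > 0 → local minimum
  f''(2.6180) = -0.0476 < 0 → local maximum

Critical points: x = 3/2 - sqrt(5)/2 ≈ 0.3820 (local minimum); x = sqrt(5)/2 + 3/2 ≈ 2.6180 (local maximum)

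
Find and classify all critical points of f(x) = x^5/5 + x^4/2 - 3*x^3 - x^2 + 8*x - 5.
f'(x) = x^4 + 2*x^3 - 9*x^2 - 2*x + 8

Solve f'(x) = 0:
  Factor: x^4 + 2*x^3 - 9*x^2 - 2*x + 8 = (x - 2)*(x - 1)*(x + 1)*(x + 4) = 0.
  ⇒ x = -4, -1, 1, 2

f''(x) = 4*x^3 + 6*x^2 - 18*x - 2
Second-derivative test at each critical point:
  f''(-4) = -90 < 0 → local maximum
  f''(-1) = 18 > 0 → local minimum
  f''(1) = -10 < 0 → local maximum
  f''(2) = 18 > 0 → local minimum

Critical points: x = -4 (local maximum); x = -1 (local minimum); x = 1 (local maximum); x = 2 (local minimum)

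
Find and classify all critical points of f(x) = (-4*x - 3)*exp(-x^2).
f'(x) = 2*(x*(4*x + 3) - 2)*exp(-x^2)

Solve f'(x) = 0:
  f'(x) = (8*x^2 + 6*x - 4)·exp(-x^2) and exp(-x^2) > 0 for every x, so f'(x) = 0 ⇔ 8*x^2 + 6*x - 4 = 0.
  Factor: 8*x^2 + 6*x - 4 = 2*(4*x^2 + 3*x - 2); 4*x^2 + 3*x - 2 = 0 has no rational roots; quadratic formula: x = (-3 ± √41)/8.
  ⇒ x = -sqrt(41)/8 - 3/8 ≈ -1.1754, -3/8 + sqrt(41)/8 ≈ 0.4254

f''(x) = 2*(-8*x^3 - 6*x^2 + 12*x + 3)*exp(-x^2)
Second-derivative test at each critical point:
  f''(-1.1754) = -3.2168 < 0 → local maximum
  f''(0.4254) = 10.6864 > 0 → local minimum

Critical points: x = -sqrt(41)/8 - 3/8 ≈ -1.1754 (local maximum); x = -3/8 + sqrt(41)/8 ≈ 0.4254 (local minimum)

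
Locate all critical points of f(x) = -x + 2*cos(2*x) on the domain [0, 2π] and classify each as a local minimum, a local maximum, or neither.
f'(x) = -4*sin(2*x) - 1

Solve f'(x) = 0 on [0, 2π]:
  f'(x) = 0 ⇔ sin(2*x) = -1/4, i.e. 2*x = arcsin(-1/4) + 2nπ or 2*x = π − arcsin(-1/4) + 2nπ; keep the solutions lying in [0, 2π].
  ⇒ x = asin(1/4)/2 + pi/2 ≈ 1.6971, pi - asin(1/4)/2 ≈ 3.0153, asin(1/4)/2 + 3*pi/2 ≈ 4.8387, -asin(1/4)/2 + 2*pi ≈ 6.1568

f''(x) = -8*cos(2*x)
Second-derivative test at each critical point:
  f''(1.6971) = 7.7460 > 0 → local minimum
  f''(3.0153) = -7.7460 < 0 → local maximum
  f''(4.8387) = 7.7460 > 0 → local minimum
  f''(6.1568) = -7.7460 < 0 → local maximum

Critical points: x = asin(1/4)/2 + pi/2 ≈ 1.6971 (local minimum); x = pi - asin(1/4)/2 ≈ 3.0153 (local maximum); x = asin(1/4)/2 + 3*pi/2 ≈ 4.8387 (local minimum); x = -asin(1/4)/2 + 2*pi ≈ 6.1568 (local maximum)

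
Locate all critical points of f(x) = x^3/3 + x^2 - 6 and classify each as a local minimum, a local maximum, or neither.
f'(x) = x*(x + 2)

Solve f'(x) = 0:
  Factor: x^2 + 2*x = x*(x + 2) = 0.
  ⇒ x = -2, 0

f''(x) = 2*x + 2
Second-derivative test at each critical point:
  f''(-2) = -2 < 0 → local maximum
  f''(0) = 2 > 0 → local minimum

Critical points: x = -2 (local maximum); x = 0 (local minimum)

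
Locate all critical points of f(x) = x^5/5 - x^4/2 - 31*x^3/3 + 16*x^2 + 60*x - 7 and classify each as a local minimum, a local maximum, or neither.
f'(x) = x^4 - 2*x^3 - 31*x^2 + 32*x + 60

Solve f'(x) = 0:
  Factor: x^4 - 2*x^3 - 31*x^2 + 32*x + 60 = (x - 6)*(x - 2)*(x + 1)*(x + 5) = 0.
  ⇒ x = -5, -1, 2, 6

f''(x) = 4*x^3 - 6*x^2 - 62*x + 32
Second-derivative test at each critical point:
  f''(-5) = -308 < 0 → local maximum
  f''(-1) = 84 > 0 → local minimum
  f''(2) = -84 < 0 → local maximum
  f''(6) = 308 > 0 → local minimum

Critical points: x = -5 (local maximum); x = -1 (local minimum); x = 2 (local maximum); x = 6 (local minimum)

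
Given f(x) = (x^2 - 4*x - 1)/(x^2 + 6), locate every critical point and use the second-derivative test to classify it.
f'(x) = 2*(2*x^2 + 7*x - 12)/(x^4 + 12*x^2 + 36)

Solve f'(x) = 0:
  f'(x) = 2*(2*x^2 + 7*x - 12)/(x^2 + 6)^2; the denominator is positive wherever f is defined, so f'(x) = 0 ⇔ 4*x^2 + 14*x - 24 = 0.
  Factor: 4*x^2 + 14*x - 24 = 2*(2*x^2 + 7*x - 12); 2*x^2 + 7*x - 12 = 0 has no rational roots; quadratic formula: x = (-7 ± √145)/4.
  ⇒ x = -sqrt(145)/4 - 7/4 ≈ -4.7604, -7/4 + sqrt(145)/4 ≈ 1.2604

f''(x) = 2*(-4*x^3 - 21*x^2 + 72*x + 42)/(x^6 + 18*x^4 + 108*x^2 + 216)
Second-derivative test at each critical point:
  f''(-4.7604) = -0.0293 < 0 → local maximum
  f''(1.2604) = 0.4182 > 0 → local minimum

Critical points: x = -sqrt(145)/4 - 7/4 ≈ -4.7604 (local maximum); x = -7/4 + sqrt(145)/4 ≈ 1.2604 (local minimum)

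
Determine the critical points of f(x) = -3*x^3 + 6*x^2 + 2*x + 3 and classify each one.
f'(x) = -9*x^2 + 12*x + 2

Solve f'(x) = 0:
  9*x^2 - 12*x - 2 = 0 has no rational roots; quadratic formula: x = (12 ± √216)/18.
  ⇒ x = 2/3 - sqrt(6)/3 ≈ -0.1498, 2/3 + sqrt(6)/3 ≈ 1.4832

f''(x) = 12 - 18*x
Second-derivative test at each critical point:
  f''(-0.1498) = 14.6969 > 0 → local minimum
  f''(1.4832) = -14.6969 < 0 → local maximum

Critical points: x = 2/3 - sqrt(6)/3 ≈ -0.1498 (local minimum); x = 2/3 + sqrt(6)/3 ≈ 1.4832 (local maximum)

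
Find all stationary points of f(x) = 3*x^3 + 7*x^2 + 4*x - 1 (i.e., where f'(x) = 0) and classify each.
f'(x) = 9*x^2 + 14*x + 4

Solve f'(x) = 0:
  9*x^2 + 14*x + 4 = 0 has no rational roots; quadratic formula: x = (-14 ± √52)/18.
  ⇒ x = -7/9 - sqrt(13)/9 ≈ -1.1784, -7/9 + sqrt(13)/9 ≈ -0.3772

f''(x) = 18*x + 14
Second-derivative test at each critical point:
  f''(-1.1784) = -7.2111 < 0 → local maximum
  f''(-0.3772) = 7.2111 > 0 → local minimum

Critical points: x = -7/9 - sqrt(13)/9 ≈ -1.1784 (local maximum); x = -7/9 + sqrt(13)/9 ≈ -0.3772 (local minimum)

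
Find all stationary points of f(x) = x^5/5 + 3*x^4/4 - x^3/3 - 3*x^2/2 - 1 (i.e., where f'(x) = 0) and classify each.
f'(x) = x*(x^3 + 3*x^2 - x - 3)

Solve f'(x) = 0:
  Factor: x^4 + 3*x^3 - x^2 - 3*x = x*(x - 1)*(x + 1)*(x + 3) = 0.
  ⇒ x = -3, -1, 0, 1

f''(x) = 4*x^3 + 9*x^2 - 2*x - 3
Second-derivative test at each critical point:
  f''(-3) = -24 < 0 → local maximum
  f''(-1) = 4 > 0 → local minimum
  f''(0) = -3 < 0 → local maximum
  f''(1) = 8 > 0 → local minimum

Critical points: x = -3 (local maximum); x = -1 (local minimum); x = 0 (local maximum); x = 1 (local minimum)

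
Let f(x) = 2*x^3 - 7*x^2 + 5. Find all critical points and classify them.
f'(x) = 2*x*(3*x - 7)

Solve f'(x) = 0:
  Factor: 6*x^2 - 14*x = 2*x*(3*x - 7) = 0.
  ⇒ x = 0, 7/3

f''(x) = 12*x - 14
Second-derivative test at each critical point:
  f''(0) = -14 < 0 → local maximum
  f''(7/3) = 14 > 0 → local minimum

Critical points: x = 0 (local maximum); x = 7/3 (local minimum)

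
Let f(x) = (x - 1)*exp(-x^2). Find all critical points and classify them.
f'(x) = (-2*x*(x - 1) + 1)*exp(-x^2)

Solve f'(x) = 0:
  f'(x) = (-2*x^2 + 2*x + 1)·exp(-x^2) and exp(-x^2) > 0 for every x, so f'(x) = 0 ⇔ -2*x^2 + 2*x + 1 = 0.
  2*x^2 - 2*x - 1 = 0 has no rational roots; quadratic formula: x = (2 ± √12)/4.
  ⇒ x = 1/2 - sqrt(3)/2 ≈ -0.3660, 1/2 + sqrt(3)/2 ≈ 1.3660

f''(x) = 2*(2*x^2*(x - 1) - 3*x + 1)*exp(-x^2)
Second-derivative test at each critical point:
  f''(-0.3660) = 3.0297 > 0 → local minimum
  f''(1.3660) = -0.5360 < 0 → local maximum

Critical points: x = 1/2 - sqrt(3)/2 ≈ -0.3660 (local minimum); x = 1/2 + sqrt(3)/2 ≈ 1.3660 (local maximum)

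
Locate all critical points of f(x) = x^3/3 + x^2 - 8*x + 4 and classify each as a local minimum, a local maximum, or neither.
f'(x) = x^2 + 2*x - 8

Solve f'(x) = 0:
  Factor: x^2 + 2*x - 8 = (x - 2)*(x + 4) = 0.
  ⇒ x = -4, 2

f''(x) = 2*x + 2
Second-derivative test at each critical point:
  f''(-4) = -6 < 0 → local maximum
  f''(2) = 6 > 0 → local minimum

Critical points: x = -4 (local maximum); x = 2 (local minimum)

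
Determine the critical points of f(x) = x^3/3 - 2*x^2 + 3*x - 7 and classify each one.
f'(x) = x^2 - 4*x + 3

Solve f'(x) = 0:
  Factor: x^2 - 4*x + 3 = (x - 3)*(x - 1) = 0.
  ⇒ x = 1, 3

f''(x) = 2*x - 4
Second-derivative test at each critical point:
  f''(1) = -2 < 0 → local maximum
  f''(3) = 2 > 0 → local minimum

Critical points: x = 1 (local maximum); x = 3 (local minimum)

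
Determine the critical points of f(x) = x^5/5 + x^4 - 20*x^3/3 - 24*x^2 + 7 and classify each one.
f'(x) = x*(x^3 + 4*x^2 - 20*x - 48)

Solve f'(x) = 0:
  Factor: x^4 + 4*x^3 - 20*x^2 - 48*x = x*(x - 4)*(x + 2)*(x + 6) = 0.
  ⇒ x = -6, -2, 0, 4

f''(x) = 4*x^3 + 12*x^2 - 40*x - 48
Second-derivative test at each critical point:
  f''(-6) = -240 < 0 → local maximum
  f''(-2) = 48 > 0 → local minimum
  f''(0) = -48 < 0 → local maximum
  f''(4) = 240 > 0 → local minimum

Critical points: x = -6 (local maximum); x = -2 (local minimum); x = 0 (local maximum); x = 4 (local minimum)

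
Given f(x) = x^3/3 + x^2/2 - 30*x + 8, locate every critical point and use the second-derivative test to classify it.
f'(x) = x^2 + x - 30

Solve f'(x) = 0:
  Factor: x^2 + x - 30 = (x - 5)*(x + 6) = 0.
  ⇒ x = -6, 5

f''(x) = 2*x + 1
Second-derivative test at each critical point:
  f''(-6) = -11 < 0 → local maximum
  f''(5) = 11 > 0 → local minimum

Critical points: x = -6 (local maximum); x = 5 (local minimum)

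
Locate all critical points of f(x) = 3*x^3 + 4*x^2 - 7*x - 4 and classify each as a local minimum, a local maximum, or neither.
f'(x) = 9*x^2 + 8*x - 7

Solve f'(x) = 0:
  9*x^2 + 8*x - 7 = 0 has no rational roots; quadratic formula: x = (-8 ± √316)/18.
  ⇒ x = -sqrt(79)/9 - 4/9 ≈ -1.4320, -4/9 + sqrt(79)/9 ≈ 0.5431

f''(x) = 18*x + 8
Second-derivative test at each critical point:
  f''(-1.4320) = -17.7764 < 0 → local maximum
  f''(0.5431) = 17.7764 > 0 → local minimum

Critical points: x = -sqrt(79)/9 - 4/9 ≈ -1.4320 (local maximum); x = -4/9 + sqrt(79)/9 ≈ 0.5431 (local minimum)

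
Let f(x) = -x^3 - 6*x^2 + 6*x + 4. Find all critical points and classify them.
f'(x) = -3*x^2 - 12*x + 6

Solve f'(x) = 0:
  Factor: -3*x^2 - 12*x + 6 = -3*(x^2 + 4*x - 2); x^2 + 4*x - 2 = 0 has no rational roots; quadratic formula: x = (-4 ± √24)/2.
  ⇒ x = -sqrt(6) - 2 ≈ -4.4495, -2 + sqrt(6) ≈ 0.4495

f''(x) = -6*x - 12
Second-derivative test at each critical point:
  f''(-4.4495) = 14.6969 > 0 → local minimum
  f''(0.4495) = -14.6969 < 0 → local maximum

Critical points: x = -sqrt(6) - 2 ≈ -4.4495 (local minimum); x = -2 + sqrt(6) ≈ 0.4495 (local maximum)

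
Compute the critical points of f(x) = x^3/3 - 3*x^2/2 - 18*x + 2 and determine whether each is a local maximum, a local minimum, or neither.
f'(x) = x^2 - 3*x - 18

Solve f'(x) = 0:
  Factor: x^2 - 3*x - 18 = (x - 6)*(x + 3) = 0.
  ⇒ x = -3, 6

f''(x) = 2*x - 3
Second-derivative test at each critical point:
  f''(-3) = -9 < 0 → local maximum
  f''(6) = 9 > 0 → local minimum

Critical points: x = -3 (local maximum); x = 6 (local minimum)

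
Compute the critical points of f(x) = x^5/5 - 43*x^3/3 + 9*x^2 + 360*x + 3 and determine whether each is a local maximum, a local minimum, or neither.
f'(x) = x^4 - 43*x^2 + 18*x + 360

Solve f'(x) = 0:
  Factor: x^4 - 43*x^2 + 18*x + 360 = (x - 5)*(x - 4)*(x + 3)*(x + 6) = 0.
  ⇒ x = -6, -3, 4, 5

f''(x) = 4*x^3 - 86*x + 18
Second-derivative test at each critical point:
  f''(-6) = -330 < 0 → local maximum
  f''(-3) = 168 > 0 → local minimum
  f''(4) = -70 < 0 → local maximum
  f''(5) = 88 > 0 → local minimum

Critical points: x = -6 (local maximum); x = -3 (local minimum); x = 4 (local maximum); x = 5 (local minimum)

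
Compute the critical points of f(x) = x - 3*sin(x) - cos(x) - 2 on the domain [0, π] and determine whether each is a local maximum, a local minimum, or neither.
f'(x) = sin(x) - 3*cos(x) + 1

Solve f'(x) = 0 on [0, π]:
  f'(x) = 0 ⇔ sin(x) - 3*cos(x) = -1. Write the left side as R·cos(x + φ) with R = √((-3)² + (-1)²) = sqrt(10), cos φ = -3*sqrt(10)/10, sin φ = -sqrt(10)/10; then cos(x + φ) = -sqrt(10)/10. Solve for x and keep the solutions lying in [0, π].
  ⇒ x = atan(4/3) ≈ 0.9273

f''(x) = 3*sin(x) + cos(x)
Second-derivative test at each critical point:
  f''(0.9273) = 3 > 0 → local minimum

Critical points: x = atan(4/3) ≈ 0.9273 (local minimum)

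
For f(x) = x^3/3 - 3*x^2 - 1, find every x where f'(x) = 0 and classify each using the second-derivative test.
f'(x) = x*(x - 6)

Solve f'(x) = 0:
  Factor: x^2 - 6*x = x*(x - 6) = 0.
  ⇒ x = 0, 6

f''(x) = 2*x - 6
Second-derivative test at each critical point:
  f''(0) = -6 < 0 → local maximum
  f''(6) = 6 > 0 → local minimum

Critical points: x = 0 (local maximum); x = 6 (local minimum)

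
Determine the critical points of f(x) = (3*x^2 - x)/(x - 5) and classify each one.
f'(x) = (3*x^2 - 30*x + 5)/(x^2 - 10*x + 25)

Solve f'(x) = 0:
  f'(x) = (3*x^2 - 30*x + 5)/(x - 5)^2; the denominator is positive wherever f is defined, so f'(x) = 0 ⇔ 3*x^2 - 30*x + 5 = 0.
  3*x^2 - 30*x + 5 = 0 has no rational roots; quadratic formula: x = (30 ± √840)/6.
  ⇒ x = 5 - sqrt(210)/3 ≈ 0.1695, sqrt(210)/3 + 5 ≈ 9.8305

f''(x) = 140/(x^3 - 15*x^2 + 75*x - 125)
Second-derivative test at each critical point:
  f''(0.1695) = -1.2421 < 0 → local maximum
  f''(9.8305) = 1.2421 > 0 → local minimum

Critical points: x = 5 - sqrt(210)/3 ≈ 0.1695 (local maximum); x = sqrt(210)/3 + 5 ≈ 9.8305 (local minimum)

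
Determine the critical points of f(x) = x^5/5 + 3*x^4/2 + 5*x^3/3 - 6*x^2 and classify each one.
f'(x) = x*(x^3 + 6*x^2 + 5*x - 12)

Solve f'(x) = 0:
  Factor: x^4 + 6*x^3 + 5*x^2 - 12*x = x*(x - 1)*(x + 3)*(x + 4) = 0.
  ⇒ x = -4, -3, 0, 1

f''(x) = 4*x^3 + 18*x^2 + 10*x - 12
Second-derivative test at each critical point:
  f''(-4) = -20 < 0 → local maximum
  f''(-3) = 12 > 0 → local minimum
  f''(0) = -12 < 0 → local maximum
  f''(1) = 20 > 0 → local minimum

Critical points: x = -4 (local maximum); x = -3 (local minimum); x = 0 (local maximum); x = 1 (local minimum)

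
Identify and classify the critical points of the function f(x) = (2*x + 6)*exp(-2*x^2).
f'(x) = 2*(-4*x*(x + 3) + 1)*exp(-2*x^2)

Solve f'(x) = 0:
  f'(x) = (-8*x^2 - 24*x + 2)·exp(-2*x^2) and exp(-2*x^2) > 0 for every x, so f'(x) = 0 ⇔ -8*x^2 - 24*x + 2 = 0.
  Factor: -8*x^2 - 24*x + 2 = -2*(4*x^2 + 12*x - 1); 4*x^2 + 12*x - 1 = 0 has no rational roots; quadratic formula: x = (-12 ± √160)/8.
  ⇒ x = -sqrt(10)/2 - 3/2 ≈ -3.0811, -3/2 + sqrt(10)/2 ≈ 0.0811

f''(x) = 8*(4*x^2*(x + 3) - 3*x - 3)*exp(-2*x^2)
Second-derivative test at each critical point:
  f''(-3.0811) = 1.436e-07 > 0 → local minimum
  f''(0.0811) = -24.9673 < 0 → local maximum

Critical points: x = -sqrt(10)/2 - 3/2 ≈ -3.0811 (local minimum); x = -3/2 + sqrt(10)/2 ≈ 0.0811 (local maximum)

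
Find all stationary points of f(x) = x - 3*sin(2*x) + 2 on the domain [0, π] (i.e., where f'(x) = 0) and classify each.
f'(x) = 1 - 6*cos(2*x)

Solve f'(x) = 0 on [0, π]:
  f'(x) = 0 ⇔ cos(2*x) = 1/6, i.e. 2*x = ±arccos(1/6) + 2nπ; keep the solutions lying in [0, π].
  ⇒ x = acos(1/6)/2 ≈ 0.7017, pi - acos(1/6)/2 ≈ 2.4399

f''(x) = 12*sin(2*x)
Second-derivative test at each critical point:
  f''(0.7017) = 11.8322 > 0 → local minimum
  f''(2.4399) = -11.8322 < 0 → local maximum

Critical points: x = acos(1/6)/2 ≈ 0.7017 (local minimum); x = pi - acos(1/6)/2 ≈ 2.4399 (local maximum)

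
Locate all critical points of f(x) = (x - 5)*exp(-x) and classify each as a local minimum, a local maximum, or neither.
f'(x) = (6 - x)*exp(-x)

Solve f'(x) = 0:
  f'(x) = (6 - x)·exp(-x) and exp(-x) > 0 for every x, so f'(x) = 0 ⇔ 6 - x = 0.
  6 - x = 0.
  ⇒ x = 6

f''(x) = (x - 7)*exp(-x)
Second-derivative test at each critical point:
  f''(6) = -0.0025 < 0 → local maximum

Critical points: x = 6 (local maximum)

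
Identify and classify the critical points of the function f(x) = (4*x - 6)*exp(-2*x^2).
f'(x) = 4*(-2*x*(2*x - 3) + 1)*exp(-2*x^2)

Solve f'(x) = 0:
  f'(x) = (-16*x^2 + 24*x + 4)·exp(-2*x^2) and exp(-2*x^2) > 0 for every x, so f'(x) = 0 ⇔ -16*x^2 + 24*x + 4 = 0.
  Factor: -16*x^2 + 24*x + 4 = -4*(4*x^2 - 6*x - 1); 4*x^2 - 6*x - 1 = 0 has no rational roots; quadratic formula: x = (6 ± √52)/8.
  ⇒ x = 3/4 - sqrt(13)/4 ≈ -0.1514, 3/4 + sqrt(13)/4 ≈ 1.6514

f''(x) = 8*(4*x^2*(2*x - 3) - 6*x + 3)*exp(-2*x^2)
Second-derivative test at each critical point:
  f''(-0.1514) = 27.5521 > 0 → local minimum
  f''(1.6514) = -0.1234 < 0 → local maximum

Critical points: x = 3/4 - sqrt(13)/4 ≈ -0.1514 (local minimum); x = 3/4 + sqrt(13)/4 ≈ 1.6514 (local maximum)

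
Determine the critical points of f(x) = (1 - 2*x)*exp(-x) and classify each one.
f'(x) = (2*x - 3)*exp(-x)

Solve f'(x) = 0:
  f'(x) = (2*x - 3)·exp(-x) and exp(-x) > 0 for every x, so f'(x) = 0 ⇔ 2*x - 3 = 0.
  2*x - 3 = 0.
  ⇒ x = 3/2

f''(x) = (5 - 2*x)*exp(-x)
Second-derivative test at each critical point:
  f''(3/2) = 0.4463 > 0 → local minimum

Critical points: x = 3/2 (local minimum)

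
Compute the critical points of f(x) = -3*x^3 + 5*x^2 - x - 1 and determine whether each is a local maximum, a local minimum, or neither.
f'(x) = -9*x^2 + 10*x - 1

Solve f'(x) = 0:
  Factor: -9*x^2 + 10*x - 1 = -(x - 1)*(9*x - 1) = 0.
  ⇒ x = 1/9, 1

f''(x) = 10 - 18*x
Second-derivative test at each critical point:
  f''(1/9) = 8 > 0 → local minimum
  f''(1) = -8 < 0 → local maximum

Critical points: x = 1/9 (local minimum); x = 1 (local maximum)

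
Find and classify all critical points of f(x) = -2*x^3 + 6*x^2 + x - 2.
f'(x) = -6*x^2 + 12*x + 1

Solve f'(x) = 0:
  6*x^2 - 12*x - 1 = 0 has no rational roots; quadratic formula: x = (12 ± √168)/12.
  ⇒ x = 1 - sqrt(42)/6 ≈ -0.0801, 1 + sqrt(42)/6 ≈ 2.0801

f''(x) = 12 - 12*x
Second-derivative test at each critical point:
  f''(-0.0801) = 12.9615 > 0 → local minimum
  f''(2.0801) = -12.9615 < 0 → local maximum

Critical points: x = 1 - sqrt(42)/6 ≈ -0.0801 (local minimum); x = 1 + sqrt(42)/6 ≈ 2.0801 (local maximum)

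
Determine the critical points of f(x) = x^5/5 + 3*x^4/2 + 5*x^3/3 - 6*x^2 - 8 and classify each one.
f'(x) = x*(x^3 + 6*x^2 + 5*x - 12)

Solve f'(x) = 0:
  Factor: x^4 + 6*x^3 + 5*x^2 - 12*x = x*(x - 1)*(x + 3)*(x + 4) = 0.
  ⇒ x = -4, -3, 0, 1

f''(x) = 4*x^3 + 18*x^2 + 10*x - 12
Second-derivative test at each critical point:
  f''(-4) = -20 < 0 → local maximum
  f''(-3) = 12 > 0 → local minimum
  f''(0) = -12 < 0 → local maximum
  f''(1) = 20 > 0 → local minimum

Critical points: x = -4 (local maximum); x = -3 (local minimum); x = 0 (local maximum); x = 1 (local minimum)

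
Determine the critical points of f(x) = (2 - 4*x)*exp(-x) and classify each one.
f'(x) = 2*(2*x - 3)*exp(-x)

Solve f'(x) = 0:
  f'(x) = (4*x - 6)·exp(-x) and exp(-x) > 0 for every x, so f'(x) = 0 ⇔ 4*x - 6 = 0.
  Factor: 4*x - 6 = 2*(2*x - 3) = 0.
  ⇒ x = 3/2

f''(x) = 2*(5 - 2*x)*exp(-x)
Second-derivative test at each critical point:
  f''(3/2) = 0.8925 > 0 → local minimum

Critical points: x = 3/2 (local minimum)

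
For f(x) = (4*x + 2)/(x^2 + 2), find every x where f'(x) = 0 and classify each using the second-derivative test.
f'(x) = 4*(-x^2 - x + 2)/(x^4 + 4*x^2 + 4)

Solve f'(x) = 0:
  f'(x) = -4*(x - 1)*(x + 2)/(x^2 + 2)^2; the denominator is positive wherever f is defined, so f'(x) = 0 ⇔ -4*x^2 - 4*x + 8 = 0.
  Factor: -4*x^2 - 4*x + 8 = -4*(x - 1)*(x + 2) = 0.
  ⇒ x = -2, 1

f''(x) = 4*(4*x^2*(2*x + 1) - (6*x + 1)*(x^2 + 2))/(x^2 + 2)^3
Second-derivative test at each critical point:
  f''(-2) = 1/3 > 0 → local minimum
  f''(1) = -4/3 < 0 → local maximum

Critical points: x = -2 (local minimum); x = 1 (local maximum)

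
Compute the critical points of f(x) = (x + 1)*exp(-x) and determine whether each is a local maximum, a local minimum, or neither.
f'(x) = -x*exp(-x)

Solve f'(x) = 0:
  f'(x) = (-x)·exp(-x) and exp(-x) > 0 for every x, so f'(x) = 0 ⇔ -x = 0.
  -x = 0.
  ⇒ x = 0

f''(x) = (x - 1)*exp(-x)
Second-derivative test at each critical point:
  f''(0) = -1 < 0 → local maximum

Critical points: x = 0 (local maximum)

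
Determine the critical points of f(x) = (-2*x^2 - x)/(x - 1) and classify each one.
f'(x) = (-2*x^2 + 4*x + 1)/(x^2 - 2*x + 1)

Solve f'(x) = 0:
  f'(x) = -(2*x^2 - 4*x - 1)/(x - 1)^2; the denominator is positive wherever f is defined, so f'(x) = 0 ⇔ -2*x^2 + 4*x + 1 = 0.
  2*x^2 - 4*x - 1 = 0 has no rational roots; quadratic formula: x = (4 ± √24)/4.
  ⇒ x = 1 - sqrt(6)/2 ≈ -0.2247, 1 + sqrt(6)/2 ≈ 2.2247

f''(x) = -6/(x^3 - 3*x^2 + 3*x - 1)
Second-derivative test at each critical point:
  f''(-0.2247) = 3.2660 > 0 → local minimum
  f''(2.2247) = -3.2660 < 0 → local maximum

Critical points: x = 1 - sqrt(6)/2 ≈ -0.2247 (local minimum); x = 1 + sqrt(6)/2 ≈ 2.2247 (local maximum)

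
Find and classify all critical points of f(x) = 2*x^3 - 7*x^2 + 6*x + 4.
f'(x) = 6*x^2 - 14*x + 6

Solve f'(x) = 0:
  Factor: 6*x^2 - 14*x + 6 = 2*(3*x^2 - 7*x + 3); 3*x^2 - 7*x + 3 = 0 has no rational roots; quadratic formula: x = (7 ± √13)/6.
  ⇒ x = 7/6 - sqrt(13)/6 ≈ 0.5657, sqrt(13)/6 + 7/6 ≈ 1.7676

f''(x) = 12*x - 14
Second-derivative test at each critical point:
  f''(0.5657) = -7.2111 < 0 → local maximum
  f''(1.7676) = 7.2111 > 0 → local minimum

Critical points: x = 7/6 - sqrt(13)/6 ≈ 0.5657 (local maximum); x = sqrt(13)/6 + 7/6 ≈ 1.7676 (local minimum)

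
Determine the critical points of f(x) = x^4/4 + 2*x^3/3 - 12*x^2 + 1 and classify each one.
f'(x) = x*(x^2 + 2*x - 24)

Solve f'(x) = 0:
  Factor: x^3 + 2*x^2 - 24*x = x*(x - 4)*(x + 6) = 0.
  ⇒ x = -6, 0, 4

f''(x) = 3*x^2 + 4*x - 24
Second-derivative test at each critical point:
  f''(-6) = 60 > 0 → local minimum
  f''(0) = -24 < 0 → local maximum
  f''(4) = 40 > 0 → local minimum

Critical points: x = -6 (local minimum); x = 0 (local maximum); x = 4 (local minimum)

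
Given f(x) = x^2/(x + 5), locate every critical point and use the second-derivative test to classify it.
f'(x) = x*(x + 10)/(x^2 + 10*x + 25)

Solve f'(x) = 0:
  f'(x) = x*(x + 10)/(x + 5)^2; the denominator is positive wherever f is defined, so f'(x) = 0 ⇔ x^2 + 10*x = 0.
  Factor: x^2 + 10*x = x*(x + 10) = 0.
  ⇒ x = -10, 0

f''(x) = 50/(x^3 + 15*x^2 + 75*x + 125)
Second-derivative test at each critical point:
  f''(-10) = -2/5 < 0 → local maximum
  f''(0) = 2/5 > 0 → local minimum

Critical points: x = -10 (local maximum); x = 0 (local minimum)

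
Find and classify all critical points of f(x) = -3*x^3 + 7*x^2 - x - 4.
f'(x) = -9*x^2 + 14*x - 1

Solve f'(x) = 0:
  9*x^2 - 14*x + 1 = 0 has no rational roots; quadratic formula: x = (14 ± √160)/18.
  ⇒ x = 7/9 - 2*sqrt(10)/9 ≈ 0.0750, 2*sqrt(10)/9 + 7/9 ≈ 1.4805

f''(x) = 14 - 18*x
Second-derivative test at each critical point:
  f''(0.0750) = 12.6491 > 0 → local minimum
  f''(1.4805) = -12.6491 < 0 → local maximum

Critical points: x = 7/9 - 2*sqrt(10)/9 ≈ 0.0750 (local minimum); x = 2*sqrt(10)/9 + 7/9 ≈ 1.4805 (local maximum)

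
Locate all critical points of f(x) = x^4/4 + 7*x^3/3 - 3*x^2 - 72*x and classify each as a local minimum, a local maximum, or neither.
f'(x) = x^3 + 7*x^2 - 6*x - 72

Solve f'(x) = 0:
  Factor: x^3 + 7*x^2 - 6*x - 72 = (x - 3)*(x + 4)*(x + 6) = 0.
  ⇒ x = -6, -4, 3

f''(x) = 3*x^2 + 14*x - 6
Second-derivative test at each critical point:
  f''(-6) = 18 > 0 → local minimum
  f''(-4) = -14 < 0 → local maximum
  f''(3) = 63 > 0 → local minimum

Critical points: x = -6 (local minimum); x = -4 (local maximum); x = 3 (local minimum)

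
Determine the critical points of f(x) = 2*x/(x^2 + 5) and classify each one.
f'(x) = 2*(5 - x^2)/(x^4 + 10*x^2 + 25)

Solve f'(x) = 0:
  f'(x) = -2*(x^2 - 5)/(x^2 + 5)^2; the denominator is positive wherever f is defined, so f'(x) = 0 ⇔ 10 - 2*x^2 = 0.
  Factor: 10 - 2*x^2 = -2*(x^2 - 5); x^2 - 5 = 0 has no rational roots; quadratic formula: x = (0 ± √20)/2.
  ⇒ x = -sqrt(5) ≈ -2.2361, sqrt(5) ≈ 2.2361

f''(x) = 4*x*(x^2 - 15)/(x^2 + 5)^3
Second-derivative test at each critical point:
  f''(-2.2361) = 0.0894 > 0 → local minimum
  f''(2.2361) = -0.0894 < 0 → local maximum

Critical points: x = -sqrt(5) ≈ -2.2361 (local minimum); x = sqrt(5) ≈ 2.2361 (local maximum)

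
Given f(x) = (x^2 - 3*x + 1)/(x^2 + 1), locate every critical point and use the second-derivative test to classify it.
f'(x) = 3*(x^2 - 1)/(x^4 + 2*x^2 + 1)

Solve f'(x) = 0:
  f'(x) = 3*(x - 1)*(x + 1)/(x^2 + 1)^2; the denominator is positive wherever f is defined, so f'(x) = 0 ⇔ 3*x^2 - 3 = 0.
  Factor: 3*x^2 - 3 = 3*(x - 1)*(x + 1) = 0.
  ⇒ x = -1, 1

f''(x) = 6*x*(3 - x^2)/(x^6 + 3*x^4 + 3*x^2 + 1)
Second-derivative test at each critical point:
  f''(-1) = -3/2 < 0 → local maximum
  f''(1) = 3/2 > 0 → local minimum

Critical points: x = -1 (local maximum); x = 1 (local minimum)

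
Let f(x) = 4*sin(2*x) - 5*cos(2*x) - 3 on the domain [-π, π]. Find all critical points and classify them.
f'(x) = 10*sin(2*x) + 8*cos(2*x)

Solve f'(x) = 0 on [-π, π]:
  f'(x) = 0 ⇔ 4*cos(2*x) = -5*sin(2*x) ⇔ tan(2*x) = -4/5, i.e. 2*x = arctan(-4/5) + nπ; keep the solutions lying in [-π, π].
  ⇒ x = -pi/2 - atan(4/5)/2 ≈ -1.9082, -atan(4/5)/2 ≈ -0.3374, -atan(4/5)/2 + pi/2 ≈ 1.2334, pi - atan(4/5)/2 ≈ 2.8042

f''(x) = -16*sin(2*x) + 20*cos(2*x)
Second-derivative test at each critical point:
  f''(-1.9082) = -25.6125 < 0 → local maximum
  f''(-0.3374) = 25.6125 > 0 → local minimum
  f''(1.2334) = -25.6125 < 0 → local maximum
  f''(2.8042) = 25.6125 > 0 → local minimum

Critical points: x = -pi/2 - atan(4/5)/2 ≈ -1.9082 (local maximum); x = -atan(4/5)/2 ≈ -0.3374 (local minimum); x = -atan(4/5)/2 + pi/2 ≈ 1.2334 (local maximum); x = pi - atan(4/5)/2 ≈ 2.8042 (local minimum)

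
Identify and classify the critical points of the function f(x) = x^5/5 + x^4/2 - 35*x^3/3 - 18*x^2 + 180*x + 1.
f'(x) = x^4 + 2*x^3 - 35*x^2 - 36*x + 180

Solve f'(x) = 0:
  Factor: x^4 + 2*x^3 - 35*x^2 - 36*x + 180 = (x - 5)*(x - 2)*(x + 3)*(x + 6) = 0.
  ⇒ x = -6, -3, 2, 5

f''(x) = 4*x^3 + 6*x^2 - 70*x - 36
Second-derivative test at each critical point:
  f''(-6) = -264 < 0 → local maximum
  f''(-3) = 120 > 0 → local minimum
  f''(2) = -120 < 0 → local maximum
  f''(5) = 264 > 0 → local minimum

Critical points: x = -6 (local maximum); x = -3 (local minimum); x = 2 (local maximum); x = 5 (local minimum)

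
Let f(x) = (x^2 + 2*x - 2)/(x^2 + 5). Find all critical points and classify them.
f'(x) = 2*(-x^2 + 7*x + 5)/(x^4 + 10*x^2 + 25)

Solve f'(x) = 0:
  f'(x) = -2*(x^2 - 7*x - 5)/(x^2 + 5)^2; the denominator is positive wherever f is defined, so f'(x) = 0 ⇔ -2*x^2 + 14*x + 10 = 0.
  Factor: -2*x^2 + 14*x + 10 = -2*(x^2 - 7*x - 5); x^2 - 7*x - 5 = 0 has no rational roots; quadratic formula: x = (7 ± √69)/2.
  ⇒ x = 7/2 - sqrt(69)/2 ≈ -0.6533, 7/2 + sqrt(69)/2 ≈ 7.6533

f''(x) = 2*(2*x^3 - 21*x^2 - 30*x + 35)/(x^6 + 15*x^4 + 75*x^2 + 125)
Second-derivative test at each critical point:
  f''(-0.6533) = 0.5641 > 0 → local minimum
  f''(7.6533) = -0.0041 < 0 → local maximum

Critical points: x = 7/2 - sqrt(69)/2 ≈ -0.6533 (local minimum); x = 7/2 + sqrt(69)/2 ≈ 7.6533 (local maximum)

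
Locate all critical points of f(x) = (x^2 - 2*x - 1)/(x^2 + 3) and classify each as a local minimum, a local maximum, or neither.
f'(x) = 2*(x^2 + 4*x - 3)/(x^4 + 6*x^2 + 9)

Solve f'(x) = 0:
  f'(x) = 2*(x^2 + 4*x - 3)/(x^2 + 3)^2; the denominator is positive wherever f is defined, so f'(x) = 0 ⇔ 2*x^2 + 8*x - 6 = 0.
  Factor: 2*x^2 + 8*x - 6 = 2*(x^2 + 4*x - 3); x^2 + 4*x - 3 = 0 has no rational roots; quadratic formula: x = (-4 ± √28)/2.
  ⇒ x = -sqrt(7) - 2 ≈ -4.6458, -2 + sqrt(7) ≈ 0.6458

f''(x) = 4*(-x^3 - 6*x^2 + 9*x + 6)/(x^6 + 9*x^4 + 27*x^2 + 27)
Second-derivative test at each critical point:
  f''(-4.6458) = -0.0175 < 0 → local maximum
  f''(0.6458) = 0.9064 > 0 → local minimum

Critical points: x = -sqrt(7) - 2 ≈ -4.6458 (local maximum); x = -2 + sqrt(7) ≈ 0.6458 (local minimum)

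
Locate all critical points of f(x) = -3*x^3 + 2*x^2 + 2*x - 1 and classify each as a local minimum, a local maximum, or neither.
f'(x) = -9*x^2 + 4*x + 2

Solve f'(x) = 0:
  9*x^2 - 4*x - 2 = 0 has no rational roots; quadratic formula: x = (4 ± √88)/18.
  ⇒ x = 2/9 - sqrt(22)/9 ≈ -0.2989, 2/9 + sqrt(22)/9 ≈ 0.7434

f''(x) = 4 - 18*x
Second-derivative test at each critical point:
  f''(-0.2989) = 9.3808 > 0 → local minimum
  f''(0.7434) = -9.3808 < 0 → local maximum

Critical points: x = 2/9 - sqrt(22)/9 ≈ -0.2989 (local minimum); x = 2/9 + sqrt(22)/9 ≈ 0.7434 (local maximum)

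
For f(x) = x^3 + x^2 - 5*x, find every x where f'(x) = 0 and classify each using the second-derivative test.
f'(x) = 3*x^2 + 2*x - 5

Solve f'(x) = 0:
  Factor: 3*x^2 + 2*x - 5 = (x - 1)*(3*x + 5) = 0.
  ⇒ x = -5/3, 1

f''(x) = 6*x + 2
Second-derivative test at each critical point:
  f''(-5/3) = -8 < 0 → local maximum
  f''(1) = 8 > 0 → local minimum

Critical points: x = -5/3 (local maximum); x = 1 (local minimum)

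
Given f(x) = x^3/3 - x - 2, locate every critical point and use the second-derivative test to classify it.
f'(x) = x^2 - 1

Solve f'(x) = 0:
  Factor: x^2 - 1 = (x - 1)*(x + 1) = 0.
  ⇒ x = -1, 1

f''(x) = 2*x
Second-derivative test at each critical point:
  f''(-1) = -2 < 0 → local maximum
  f''(1) = 2 > 0 → local minimum

Critical points: x = -1 (local maximum); x = 1 (local minimum)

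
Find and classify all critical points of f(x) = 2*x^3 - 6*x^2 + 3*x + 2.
f'(x) = 6*x^2 - 12*x + 3

Solve f'(x) = 0:
  Factor: 6*x^2 - 12*x + 3 = 3*(2*x^2 - 4*x + 1); 2*x^2 - 4*x + 1 = 0 has no rational roots; quadratic formula: x = (4 ± √8)/4.
  ⇒ x = 1 - sqrt(2)/2 ≈ 0.2929, sqrt(2)/2 + 1 ≈ 1.7071

f''(x) = 12*x - 12
Second-derivative test at each critical point:
  f''(0.2929) = -8.4853 < 0 → local maximum
  f''(1.7071) = 8.4853 > 0 → local minimum

Critical points: x = 1 - sqrt(2)/2 ≈ 0.2929 (local maximum); x = sqrt(2)/2 + 1 ≈ 1.7071 (local minimum)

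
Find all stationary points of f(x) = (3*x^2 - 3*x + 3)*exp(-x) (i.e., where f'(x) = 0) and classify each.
f'(x) = 3*(-x^2 + 3*x - 2)*exp(-x)

Solve f'(x) = 0:
  f'(x) = (-3*x^2 + 9*x - 6)·exp(-x) and exp(-x) > 0 for every x, so f'(x) = 0 ⇔ -3*x^2 + 9*x - 6 = 0.
  Factor: -3*x^2 + 9*x - 6 = -3*(x - 2)*(x - 1) = 0.
  ⇒ x = 1, 2

f''(x) = 3*(x^2 - 5*x + 5)*exp(-x)
Second-derivative test at each critical point:
  f''(1) = 1.1036 > 0 → local minimum
  f''(2) = -0.4060 < 0 → local maximum

Critical points: x = 1 (local minimum); x = 2 (local maximum)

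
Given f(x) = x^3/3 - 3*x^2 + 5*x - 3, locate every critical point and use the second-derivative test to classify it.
f'(x) = x^2 - 6*x + 5

Solve f'(x) = 0:
  Factor: x^2 - 6*x + 5 = (x - 5)*(x - 1) = 0.
  ⇒ x = 1, 5

f''(x) = 2*x - 6
Second-derivative test at each critical point:
  f''(1) = -4 < 0 → local maximum
  f''(5) = 4 > 0 → local minimum

Critical points: x = 1 (local maximum); x = 5 (local minimum)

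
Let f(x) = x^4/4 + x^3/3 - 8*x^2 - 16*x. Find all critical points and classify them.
f'(x) = x^3 + x^2 - 16*x - 16

Solve f'(x) = 0:
  Factor: x^3 + x^2 - 16*x - 16 = (x - 4)*(x + 1)*(x + 4) = 0.
  ⇒ x = -4, -1, 4

f''(x) = 3*x^2 + 2*x - 16
Second-derivative test at each critical point:
  f''(-4) = 24 > 0 → local minimum
  f''(-1) = -15 < 0 → local maximum
  f''(4) = 40 > 0 → local minimum

Critical points: x = -4 (local minimum); x = -1 (local maximum); x = 4 (local minimum)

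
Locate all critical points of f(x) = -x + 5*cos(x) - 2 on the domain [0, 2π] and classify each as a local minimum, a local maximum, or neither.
f'(x) = -5*sin(x) - 1

Solve f'(x) = 0 on [0, 2π]:
  f'(x) = 0 ⇔ sin(x) = -1/5, i.e. x = arcsin(-1/5) + 2nπ or x = π − arcsin(-1/5) + 2nπ; keep the solutions lying in [0, 2π].
  ⇒ x = asin(1/5) + pi ≈ 3.3430, -asin(1/5) + 2*pi ≈ 6.0818

f''(x) = -5*cos(x)
Second-derivative test at each critical point:
  f''(3.3430) = 4.8990 > 0 → local minimum
  f''(6.0818) = -4.8990 < 0 → local maximum

Critical points: x = asin(1/5) + pi ≈ 3.3430 (local minimum); x = -asin(1/5) + 2*pi ≈ 6.0818 (local maximum)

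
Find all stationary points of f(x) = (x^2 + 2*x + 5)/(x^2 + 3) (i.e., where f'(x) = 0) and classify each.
f'(x) = 2*(-x^2 - 2*x + 3)/(x^4 + 6*x^2 + 9)

Solve f'(x) = 0:
  f'(x) = -2*(x - 1)*(x + 3)/(x^2 + 3)^2; the denominator is positive wherever f is defined, so f'(x) = 0 ⇔ -2*x^2 - 4*x + 6 = 0.
  Factor: -2*x^2 - 4*x + 6 = -2*(x - 1)*(x + 3) = 0.
  ⇒ x = -3, 1

f''(x) = 4*(x^3 + 3*x^2 - 9*x - 3)/(x^6 + 9*x^4 + 27*x^2 + 27)
Second-derivative test at each critical point:
  f''(-3) = 1/18 > 0 → local minimum
  f''(1) = -1/2 < 0 → local maximum

Critical points: x = -3 (local minimum); x = 1 (local maximum)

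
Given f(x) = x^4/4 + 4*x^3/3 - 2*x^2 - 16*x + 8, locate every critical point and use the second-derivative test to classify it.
f'(x) = x^3 + 4*x^2 - 4*x - 16

Solve f'(x) = 0:
  Factor: x^3 + 4*x^2 - 4*x - 16 = (x - 2)*(x + 2)*(x + 4) = 0.
  ⇒ x = -4, -2, 2

f''(x) = 3*x^2 + 8*x - 4
Second-derivative test at each critical point:
  f''(-4) = 12 > 0 → local minimum
  f''(-2) = -8 < 0 → local maximum
  f''(2) = 24 > 0 → local minimum

Critical points: x = -4 (local minimum); x = -2 (local maximum); x = 2 (local minimum)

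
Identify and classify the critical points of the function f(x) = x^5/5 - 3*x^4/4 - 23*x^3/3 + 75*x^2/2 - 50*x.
f'(x) = x^4 - 3*x^3 - 23*x^2 + 75*x - 50

Solve f'(x) = 0:
  Factor: x^4 - 3*x^3 - 23*x^2 + 75*x - 50 = (x - 5)*(x - 2)*(x - 1)*(x + 5) = 0.
  ⇒ x = -5, 1, 2, 5

f''(x) = 4*x^3 - 9*x^2 - 46*x + 75
Second-derivative test at each critical point:
  f''(-5) = -420 < 0 → local maximum
  f''(1) = 24 > 0 → local minimum
  f''(2) = -21 < 0 → local maximum
  f''(5) = 120 > 0 → local minimum

Critical points: x = -5 (local maximum); x = 1 (local minimum); x = 2 (local maximum); x = 5 (local minimum)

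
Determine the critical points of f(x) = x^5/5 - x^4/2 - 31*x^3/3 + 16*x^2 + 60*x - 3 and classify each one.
f'(x) = x^4 - 2*x^3 - 31*x^2 + 32*x + 60

Solve f'(x) = 0:
  Factor: x^4 - 2*x^3 - 31*x^2 + 32*x + 60 = (x - 6)*(x - 2)*(x + 1)*(x + 5) = 0.
  ⇒ x = -5, -1, 2, 6

f''(x) = 4*x^3 - 6*x^2 - 62*x + 32
Second-derivative test at each critical point:
  f''(-5) = -308 < 0 → local maximum
  f''(-1) = 84 > 0 → local minimum
  f''(2) = -84 < 0 → local maximum
  f''(6) = 308 > 0 → local minimum

Critical points: x = -5 (local maximum); x = -1 (local minimum); x = 2 (local maximum); x = 6 (local minimum)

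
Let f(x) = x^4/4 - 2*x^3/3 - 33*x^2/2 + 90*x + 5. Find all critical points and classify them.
f'(x) = x^3 - 2*x^2 - 33*x + 90

Solve f'(x) = 0:
  Factor: x^3 - 2*x^2 - 33*x + 90 = (x - 5)*(x - 3)*(x + 6) = 0.
  ⇒ x = -6, 3, 5

f''(x) = 3*x^2 - 4*x - 33
Second-derivative test at each critical point:
  f''(-6) = 99 > 0 → local minimum
  f''(3) = -18 < 0 → local maximum
  f''(5) = 22 > 0 → local minimum

Critical points: x = -6 (local minimum); x = 3 (local maximum); x = 5 (local minimum)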